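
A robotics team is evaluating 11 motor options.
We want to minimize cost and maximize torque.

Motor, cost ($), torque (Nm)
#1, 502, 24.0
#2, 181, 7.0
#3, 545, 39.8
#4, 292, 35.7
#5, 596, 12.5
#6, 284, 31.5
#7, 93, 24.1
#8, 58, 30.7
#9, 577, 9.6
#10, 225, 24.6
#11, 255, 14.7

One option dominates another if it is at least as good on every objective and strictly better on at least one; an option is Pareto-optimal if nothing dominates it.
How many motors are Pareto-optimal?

4

#1: dominated by #4 (cost 292≤502, torque 35.7≥24.0).
#2: dominated by #7 (cost 93≤181, torque 24.1≥7.0).
#3: not dominated (best torque).
#4: not dominated.
#5: dominated by #1 (cost 502≤596, torque 24.0≥12.5).
#6: not dominated.
#7: dominated by #8 (cost 58≤93, torque 30.7≥24.1).
#8: not dominated (best cost).
#9: dominated by #1 (cost 502≤577, torque 24.0≥9.6).
#10: dominated by #8 (cost 58≤225, torque 30.7≥24.6).
#11: dominated by #7 (cost 93≤255, torque 24.1≥14.7).
Pareto-optimal: #3, #4, #6, #8 → 4.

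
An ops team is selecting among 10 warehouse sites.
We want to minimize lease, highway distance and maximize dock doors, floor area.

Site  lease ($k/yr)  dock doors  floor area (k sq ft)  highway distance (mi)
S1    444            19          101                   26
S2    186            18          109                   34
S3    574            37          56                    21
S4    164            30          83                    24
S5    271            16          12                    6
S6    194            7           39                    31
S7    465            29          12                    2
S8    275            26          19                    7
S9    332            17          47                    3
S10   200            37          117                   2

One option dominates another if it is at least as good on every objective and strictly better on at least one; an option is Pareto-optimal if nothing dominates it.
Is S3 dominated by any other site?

S10 vs S3: lease 200≤574, dock doors 37≥37, floor area 117≥56, highway distance 2≤21 — S10 is at least as good on every objective and strictly better on at least one, so S10 dominates S3.

Yes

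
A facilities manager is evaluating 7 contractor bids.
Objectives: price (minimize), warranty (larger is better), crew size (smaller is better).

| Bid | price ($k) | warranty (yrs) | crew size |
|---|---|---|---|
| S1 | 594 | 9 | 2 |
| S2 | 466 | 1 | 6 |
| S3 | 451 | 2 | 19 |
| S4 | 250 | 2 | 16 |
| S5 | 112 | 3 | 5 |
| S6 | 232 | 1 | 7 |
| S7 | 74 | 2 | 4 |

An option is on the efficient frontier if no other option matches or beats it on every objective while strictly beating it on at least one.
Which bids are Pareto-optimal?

S1: not dominated (best warranty).
S2: dominated by S5 (price 112≤466, warranty 3≥1, crew size 5≤6).
S3: dominated by S4 (price 250≤451, warranty 2≥2, crew size 16≤19).
S4: dominated by S5 (price 112≤250, warranty 3≥2, crew size 5≤16).
S5: not dominated.
S6: dominated by S5 (price 112≤232, warranty 3≥1, crew size 5≤7).
S7: not dominated (best price).

S1, S5, S7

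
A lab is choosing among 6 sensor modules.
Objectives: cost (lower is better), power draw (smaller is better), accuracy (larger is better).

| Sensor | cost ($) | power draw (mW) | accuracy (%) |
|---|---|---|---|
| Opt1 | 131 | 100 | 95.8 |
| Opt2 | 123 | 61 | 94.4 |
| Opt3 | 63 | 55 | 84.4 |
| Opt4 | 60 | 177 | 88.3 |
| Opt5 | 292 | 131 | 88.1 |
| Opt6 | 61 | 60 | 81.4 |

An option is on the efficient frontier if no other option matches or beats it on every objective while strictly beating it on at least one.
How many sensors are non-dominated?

5

Opt1: not dominated (best accuracy).
Opt2: not dominated.
Opt3: not dominated (best power draw).
Opt4: not dominated (best cost).
Opt5: dominated by Opt1 (cost 131≤292, power draw 100≤131, accuracy 95.8≥88.1).
Opt6: not dominated.
Pareto-optimal: Opt1, Opt2, Opt3, Opt4, Opt6 → 5.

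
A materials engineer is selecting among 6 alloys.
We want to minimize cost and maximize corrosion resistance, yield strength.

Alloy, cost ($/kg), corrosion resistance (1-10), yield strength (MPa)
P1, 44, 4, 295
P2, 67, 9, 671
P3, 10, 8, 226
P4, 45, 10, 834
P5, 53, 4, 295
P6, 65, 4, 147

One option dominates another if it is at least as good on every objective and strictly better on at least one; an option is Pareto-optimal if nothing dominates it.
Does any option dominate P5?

P1 vs P5: cost 44≤53, corrosion resistance 4≥4, yield strength 295≥295 — P1 is at least as good on every objective and strictly better on at least one, so P1 dominates P5.

Yes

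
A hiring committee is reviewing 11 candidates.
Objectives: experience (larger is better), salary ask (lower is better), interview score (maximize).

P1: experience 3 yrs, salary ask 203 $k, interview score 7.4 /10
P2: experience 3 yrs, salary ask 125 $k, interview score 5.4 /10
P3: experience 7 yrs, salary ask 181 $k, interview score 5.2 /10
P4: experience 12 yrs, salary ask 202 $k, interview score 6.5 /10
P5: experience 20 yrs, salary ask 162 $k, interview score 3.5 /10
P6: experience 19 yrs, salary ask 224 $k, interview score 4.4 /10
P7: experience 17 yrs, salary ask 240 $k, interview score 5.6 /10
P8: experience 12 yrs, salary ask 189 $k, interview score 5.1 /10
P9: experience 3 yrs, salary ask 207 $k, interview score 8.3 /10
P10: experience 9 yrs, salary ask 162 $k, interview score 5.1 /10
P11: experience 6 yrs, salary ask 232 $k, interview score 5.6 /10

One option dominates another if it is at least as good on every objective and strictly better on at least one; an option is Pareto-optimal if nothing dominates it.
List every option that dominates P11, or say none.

P4

P4: experience 12≥6, salary ask 202≤232, interview score 6.5≥5.6 — dominates P11.
Others (P1, P2, P3, P5, P6, P7, P8, P9, P10) are each worse than P11 on at least one objective.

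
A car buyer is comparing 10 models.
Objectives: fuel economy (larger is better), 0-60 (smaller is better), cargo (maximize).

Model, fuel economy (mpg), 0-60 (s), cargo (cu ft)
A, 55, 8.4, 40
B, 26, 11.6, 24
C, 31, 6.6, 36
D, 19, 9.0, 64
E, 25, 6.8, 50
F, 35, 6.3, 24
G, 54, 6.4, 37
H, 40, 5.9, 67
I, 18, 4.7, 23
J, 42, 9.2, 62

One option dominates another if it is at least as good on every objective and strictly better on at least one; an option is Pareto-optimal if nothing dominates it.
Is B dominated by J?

J vs B: fuel economy 42≥26, 0-60 9.2≤11.6, cargo 62≥24 — J is at least as good on every objective with at least one strict improvement.

Yes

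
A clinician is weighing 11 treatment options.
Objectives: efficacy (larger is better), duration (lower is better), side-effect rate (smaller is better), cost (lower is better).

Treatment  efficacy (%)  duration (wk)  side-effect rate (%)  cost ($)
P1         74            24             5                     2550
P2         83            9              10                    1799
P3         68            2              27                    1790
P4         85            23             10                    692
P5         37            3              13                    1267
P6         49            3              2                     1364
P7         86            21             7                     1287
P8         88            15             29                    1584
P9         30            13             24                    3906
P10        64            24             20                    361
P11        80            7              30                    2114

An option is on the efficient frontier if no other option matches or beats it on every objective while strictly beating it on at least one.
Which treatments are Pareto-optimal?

P1, P2, P3, P4, P5, P6, P7, P8, P10, P11

P1: not dominated.
P2: not dominated.
P3: not dominated (best duration).
P4: not dominated.
P5: not dominated.
P6: not dominated (best side-effect rate).
P7: not dominated.
P8: not dominated (best efficacy).
P9: dominated by P2 (efficacy 83≥30, duration 9≤13, side-effect rate 10≤24, cost 1799≤3906).
P10: not dominated (best cost).
P11: not dominated.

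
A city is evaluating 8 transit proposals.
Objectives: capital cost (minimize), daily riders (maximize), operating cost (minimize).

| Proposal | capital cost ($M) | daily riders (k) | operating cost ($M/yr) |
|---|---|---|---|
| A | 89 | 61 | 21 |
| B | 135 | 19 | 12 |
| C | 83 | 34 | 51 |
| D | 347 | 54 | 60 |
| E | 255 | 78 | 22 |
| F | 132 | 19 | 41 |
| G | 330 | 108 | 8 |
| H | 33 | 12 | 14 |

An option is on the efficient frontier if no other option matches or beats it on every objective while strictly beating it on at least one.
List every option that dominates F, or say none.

A: capital cost 89≤132, daily riders 61≥19, operating cost 21≤41 — dominates F.
Others (B, C, D, E, G, H) are each worse than F on at least one objective.

A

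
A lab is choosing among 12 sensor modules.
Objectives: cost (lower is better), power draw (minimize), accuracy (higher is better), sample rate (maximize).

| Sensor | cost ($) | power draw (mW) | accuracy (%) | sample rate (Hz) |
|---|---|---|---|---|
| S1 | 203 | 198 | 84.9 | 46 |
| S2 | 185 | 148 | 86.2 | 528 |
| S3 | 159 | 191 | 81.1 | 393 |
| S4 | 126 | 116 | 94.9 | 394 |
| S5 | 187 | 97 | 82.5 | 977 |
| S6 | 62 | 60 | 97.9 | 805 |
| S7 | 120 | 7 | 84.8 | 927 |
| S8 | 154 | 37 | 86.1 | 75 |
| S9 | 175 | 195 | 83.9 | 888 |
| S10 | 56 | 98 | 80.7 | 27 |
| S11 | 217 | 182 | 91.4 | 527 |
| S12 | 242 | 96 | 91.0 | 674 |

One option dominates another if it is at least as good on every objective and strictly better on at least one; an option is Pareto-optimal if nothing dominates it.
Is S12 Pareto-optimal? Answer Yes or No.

No

S6 vs S12: cost 62≤242, power draw 60≤96, accuracy 97.9≥91.0, sample rate 805≥674 — S6 is at least as good on every objective and strictly better on at least one, so S6 dominates S12.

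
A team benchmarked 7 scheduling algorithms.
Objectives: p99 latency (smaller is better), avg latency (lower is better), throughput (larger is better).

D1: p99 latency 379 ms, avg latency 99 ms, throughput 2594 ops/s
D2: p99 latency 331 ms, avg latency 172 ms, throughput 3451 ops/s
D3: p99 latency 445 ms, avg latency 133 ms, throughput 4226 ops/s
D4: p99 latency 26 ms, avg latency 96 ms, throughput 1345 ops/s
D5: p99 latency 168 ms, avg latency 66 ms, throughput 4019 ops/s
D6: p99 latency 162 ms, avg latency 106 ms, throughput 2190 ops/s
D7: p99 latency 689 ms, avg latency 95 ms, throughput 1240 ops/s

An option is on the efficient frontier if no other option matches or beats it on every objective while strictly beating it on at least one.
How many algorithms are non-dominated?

D1: dominated by D5 (p99 latency 168≤379, avg latency 66≤99, throughput 4019≥2594).
D2: dominated by D5 (p99 latency 168≤331, avg latency 66≤172, throughput 4019≥3451).
D3: not dominated (best throughput).
D4: not dominated (best p99 latency).
D5: not dominated (best avg latency).
D6: not dominated.
D7: dominated by D5 (p99 latency 168≤689, avg latency 66≤95, throughput 4019≥1240).
Pareto-optimal: D3, D4, D5, D6 → 4.

4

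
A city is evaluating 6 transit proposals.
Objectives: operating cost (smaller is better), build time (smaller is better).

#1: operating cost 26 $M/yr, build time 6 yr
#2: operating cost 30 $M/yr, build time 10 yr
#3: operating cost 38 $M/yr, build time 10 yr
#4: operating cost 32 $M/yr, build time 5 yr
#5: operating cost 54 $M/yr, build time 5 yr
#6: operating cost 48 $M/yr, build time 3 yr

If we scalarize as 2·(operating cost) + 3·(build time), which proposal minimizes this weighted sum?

#1: 2·26 + 3·6 = 70
#2: 2·30 + 3·10 = 90
#3: 2·38 + 3·10 = 106
#4: 2·32 + 3·5 = 79
#5: 2·54 + 3·5 = 123
#6: 2·48 + 3·3 = 105
Lowest: #1 at 70.

#1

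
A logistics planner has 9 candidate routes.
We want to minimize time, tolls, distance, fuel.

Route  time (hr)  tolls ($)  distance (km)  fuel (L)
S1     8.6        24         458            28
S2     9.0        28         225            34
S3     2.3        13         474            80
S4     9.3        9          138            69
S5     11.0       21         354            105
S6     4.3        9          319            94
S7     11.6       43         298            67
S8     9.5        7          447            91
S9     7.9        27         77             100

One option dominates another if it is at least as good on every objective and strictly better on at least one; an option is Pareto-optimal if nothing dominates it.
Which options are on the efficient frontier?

S1: not dominated (best fuel).
S2: not dominated.
S3: not dominated (best time).
S4: not dominated.
S5: dominated by S4 (time 9.3≤11.0, tolls 9≤21, distance 138≤354, fuel 69≤105).
S6: not dominated.
S7: dominated by S2 (time 9.0≤11.6, tolls 28≤43, distance 225≤298, fuel 34≤67).
S8: not dominated (best tolls).
S9: not dominated (best distance).

S1, S2, S3, S4, S6, S8, S9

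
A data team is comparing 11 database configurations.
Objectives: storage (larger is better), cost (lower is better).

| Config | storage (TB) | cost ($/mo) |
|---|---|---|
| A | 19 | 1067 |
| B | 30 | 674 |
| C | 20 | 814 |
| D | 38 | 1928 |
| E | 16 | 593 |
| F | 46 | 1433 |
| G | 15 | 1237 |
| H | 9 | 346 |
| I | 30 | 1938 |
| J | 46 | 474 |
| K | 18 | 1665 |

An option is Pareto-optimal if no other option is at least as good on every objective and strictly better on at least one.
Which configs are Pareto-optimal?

A: dominated by B (storage 30≥19, cost 674≤1067).
B: dominated by J (storage 46≥30, cost 474≤674).
C: dominated by B (storage 30≥20, cost 674≤814).
D: dominated by F (storage 46≥38, cost 1433≤1928).
E: dominated by J (storage 46≥16, cost 474≤593).
F: dominated by J (storage 46≥46, cost 474≤1433).
G: dominated by A (storage 19≥15, cost 1067≤1237).
H: not dominated (best cost).
I: dominated by B (storage 30≥30, cost 674≤1938).
J: not dominated.
K: dominated by A (storage 19≥18, cost 1067≤1665).

H, J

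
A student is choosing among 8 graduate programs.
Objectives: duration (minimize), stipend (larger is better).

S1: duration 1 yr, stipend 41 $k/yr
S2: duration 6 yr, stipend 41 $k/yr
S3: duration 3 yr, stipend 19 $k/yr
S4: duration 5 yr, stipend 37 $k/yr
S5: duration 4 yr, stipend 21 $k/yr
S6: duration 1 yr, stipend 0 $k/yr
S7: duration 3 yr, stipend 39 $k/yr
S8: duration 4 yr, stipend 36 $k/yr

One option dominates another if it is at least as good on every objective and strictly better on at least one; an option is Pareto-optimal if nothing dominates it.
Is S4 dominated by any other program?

S1 vs S4: duration 1≤5, stipend 41≥37 — S1 is at least as good on every objective and strictly better on at least one, so S1 dominates S4.

Yes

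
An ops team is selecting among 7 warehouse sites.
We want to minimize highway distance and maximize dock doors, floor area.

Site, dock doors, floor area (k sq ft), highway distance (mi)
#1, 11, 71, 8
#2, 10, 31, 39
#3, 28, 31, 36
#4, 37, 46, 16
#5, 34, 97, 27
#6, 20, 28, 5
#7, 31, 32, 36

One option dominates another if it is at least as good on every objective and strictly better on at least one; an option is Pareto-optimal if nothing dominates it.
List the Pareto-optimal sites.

#1, #4, #5, #6

#1: not dominated.
#2: dominated by #1 (dock doors 11≥10, floor area 71≥31, highway distance 8≤39).
#3: dominated by #4 (dock doors 37≥28, floor area 46≥31, highway distance 16≤36).
#4: not dominated (best dock doors).
#5: not dominated (best floor area).
#6: not dominated (best highway distance).
#7: dominated by #4 (dock doors 37≥31, floor area 46≥32, highway distance 16≤36).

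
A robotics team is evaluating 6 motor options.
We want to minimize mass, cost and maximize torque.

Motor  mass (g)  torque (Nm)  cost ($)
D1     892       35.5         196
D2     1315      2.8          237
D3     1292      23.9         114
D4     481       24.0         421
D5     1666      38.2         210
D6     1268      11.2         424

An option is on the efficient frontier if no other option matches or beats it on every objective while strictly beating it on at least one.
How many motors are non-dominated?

D1: not dominated.
D2: dominated by D1 (mass 892≤1315, torque 35.5≥2.8, cost 196≤237).
D3: not dominated (best cost).
D4: not dominated (best mass).
D5: not dominated (best torque).
D6: dominated by D1 (mass 892≤1268, torque 35.5≥11.2, cost 196≤424).
Pareto-optimal: D1, D3, D4, D5 → 4.

4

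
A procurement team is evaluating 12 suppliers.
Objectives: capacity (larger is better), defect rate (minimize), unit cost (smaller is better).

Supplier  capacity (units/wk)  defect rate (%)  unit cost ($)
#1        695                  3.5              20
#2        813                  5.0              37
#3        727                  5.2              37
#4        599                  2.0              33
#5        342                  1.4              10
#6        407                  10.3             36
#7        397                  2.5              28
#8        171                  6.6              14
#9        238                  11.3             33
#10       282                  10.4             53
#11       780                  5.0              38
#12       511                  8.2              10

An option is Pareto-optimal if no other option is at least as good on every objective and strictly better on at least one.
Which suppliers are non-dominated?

#1, #2, #4, #5, #7, #12

#1: not dominated.
#2: not dominated (best capacity).
#3: dominated by #2 (capacity 813≥727, defect rate 5.0≤5.2, unit cost 37≤37).
#4: not dominated.
#5: not dominated (best defect rate).
#6: dominated by #1 (capacity 695≥407, defect rate 3.5≤10.3, unit cost 20≤36).
#7: not dominated.
#8: dominated by #5 (capacity 342≥171, defect rate 1.4≤6.6, unit cost 10≤14).
#9: dominated by #1 (capacity 695≥238, defect rate 3.5≤11.3, unit cost 20≤33).
#10: dominated by #1 (capacity 695≥282, defect rate 3.5≤10.4, unit cost 20≤53).
#11: dominated by #2 (capacity 813≥780, defect rate 5.0≤5.0, unit cost 37≤38).
#12: not dominated.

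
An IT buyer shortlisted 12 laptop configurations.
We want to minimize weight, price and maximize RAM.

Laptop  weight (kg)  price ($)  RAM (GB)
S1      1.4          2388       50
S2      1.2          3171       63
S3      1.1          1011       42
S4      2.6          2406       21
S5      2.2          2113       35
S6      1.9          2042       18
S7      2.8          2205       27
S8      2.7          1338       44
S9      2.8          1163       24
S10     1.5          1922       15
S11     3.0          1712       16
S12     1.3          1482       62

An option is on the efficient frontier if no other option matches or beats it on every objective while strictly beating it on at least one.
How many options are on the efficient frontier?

4

S1: dominated by S12 (weight 1.3≤1.4, price 1482≤2388, RAM 62≥50).
S2: not dominated (best RAM).
S3: not dominated (best weight).
S4: dominated by S1 (weight 1.4≤2.6, price 2388≤2406, RAM 50≥21).
S5: dominated by S3 (weight 1.1≤2.2, price 1011≤2113, RAM 42≥35).
S6: dominated by S3 (weight 1.1≤1.9, price 1011≤2042, RAM 42≥18).
S7: dominated by S3 (weight 1.1≤2.8, price 1011≤2205, RAM 42≥27).
S8: not dominated.
S9: dominated by S3 (weight 1.1≤2.8, price 1011≤1163, RAM 42≥24).
S10: dominated by S3 (weight 1.1≤1.5, price 1011≤1922, RAM 42≥15).
S11: dominated by S3 (weight 1.1≤3.0, price 1011≤1712, RAM 42≥16).
S12: not dominated.
Pareto-optimal: S2, S3, S8, S12 → 4.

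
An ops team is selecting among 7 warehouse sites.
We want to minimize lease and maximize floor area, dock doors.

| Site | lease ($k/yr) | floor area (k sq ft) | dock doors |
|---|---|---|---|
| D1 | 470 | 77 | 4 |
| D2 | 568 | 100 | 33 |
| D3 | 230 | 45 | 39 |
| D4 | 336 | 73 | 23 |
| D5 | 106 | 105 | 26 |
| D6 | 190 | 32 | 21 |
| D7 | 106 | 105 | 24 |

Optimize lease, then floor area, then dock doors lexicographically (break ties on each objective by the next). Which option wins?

First minimize lease: best is 106, kept {D5, D7}.
Then maximize floor area: best is 105, kept {D5, D7}.
Then maximize dock doors: best is 26, kept {D5}.

D5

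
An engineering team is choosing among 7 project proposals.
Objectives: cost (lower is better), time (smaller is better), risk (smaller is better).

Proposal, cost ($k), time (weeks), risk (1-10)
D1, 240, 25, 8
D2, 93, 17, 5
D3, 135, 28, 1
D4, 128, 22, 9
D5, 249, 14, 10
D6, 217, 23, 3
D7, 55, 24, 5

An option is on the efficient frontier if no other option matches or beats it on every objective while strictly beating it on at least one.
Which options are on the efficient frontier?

D1: dominated by D2 (cost 93≤240, time 17≤25, risk 5≤8).
D2: not dominated.
D3: not dominated (best risk).
D4: dominated by D2 (cost 93≤128, time 17≤22, risk 5≤9).
D5: not dominated (best time).
D6: not dominated.
D7: not dominated (best cost).

D2, D3, D5, D6, D7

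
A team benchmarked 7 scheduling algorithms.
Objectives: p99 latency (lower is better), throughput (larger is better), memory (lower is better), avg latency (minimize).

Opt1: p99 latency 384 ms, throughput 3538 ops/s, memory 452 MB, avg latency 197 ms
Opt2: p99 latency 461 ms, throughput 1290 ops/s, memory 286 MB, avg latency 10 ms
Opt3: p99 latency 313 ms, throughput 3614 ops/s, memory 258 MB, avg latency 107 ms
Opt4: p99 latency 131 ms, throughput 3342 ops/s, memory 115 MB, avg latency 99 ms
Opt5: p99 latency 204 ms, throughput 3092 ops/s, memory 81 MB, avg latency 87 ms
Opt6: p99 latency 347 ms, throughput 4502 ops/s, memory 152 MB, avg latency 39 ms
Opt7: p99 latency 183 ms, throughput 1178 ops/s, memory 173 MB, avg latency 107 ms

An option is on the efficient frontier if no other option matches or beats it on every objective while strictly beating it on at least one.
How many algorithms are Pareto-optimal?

5

Opt1: dominated by Opt3 (p99 latency 313≤384, throughput 3614≥3538, memory 258≤452, avg latency 107≤197).
Opt2: not dominated (best avg latency).
Opt3: not dominated.
Opt4: not dominated (best p99 latency).
Opt5: not dominated (best memory).
Opt6: not dominated (best throughput).
Opt7: dominated by Opt4 (p99 latency 131≤183, throughput 3342≥1178, memory 115≤173, avg latency 99≤107).
Pareto-optimal: Opt2, Opt3, Opt4, Opt5, Opt6 → 5.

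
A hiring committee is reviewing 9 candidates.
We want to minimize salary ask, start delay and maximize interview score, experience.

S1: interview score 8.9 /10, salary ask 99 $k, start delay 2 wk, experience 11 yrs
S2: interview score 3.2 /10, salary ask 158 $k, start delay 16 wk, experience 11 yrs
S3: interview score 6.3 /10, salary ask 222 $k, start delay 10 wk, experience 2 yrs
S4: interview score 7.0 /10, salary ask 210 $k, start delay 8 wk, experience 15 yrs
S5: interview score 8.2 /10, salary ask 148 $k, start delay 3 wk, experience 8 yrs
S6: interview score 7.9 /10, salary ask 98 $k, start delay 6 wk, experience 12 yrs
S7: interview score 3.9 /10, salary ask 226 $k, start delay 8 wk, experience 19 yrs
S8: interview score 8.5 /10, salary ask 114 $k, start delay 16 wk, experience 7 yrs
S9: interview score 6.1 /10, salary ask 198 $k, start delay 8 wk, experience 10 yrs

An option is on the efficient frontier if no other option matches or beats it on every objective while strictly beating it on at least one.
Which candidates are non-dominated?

S1: not dominated (best interview score).
S2: dominated by S1 (interview score 8.9≥3.2, salary ask 99≤158, start delay 2≤16, experience 11≥11).
S3: dominated by S1 (interview score 8.9≥6.3, salary ask 99≤222, start delay 2≤10, experience 11≥2).
S4: not dominated.
S5: dominated by S1 (interview score 8.9≥8.2, salary ask 99≤148, start delay 2≤3, experience 11≥8).
S6: not dominated (best salary ask).
S7: not dominated (best experience).
S8: dominated by S1 (interview score 8.9≥8.5, salary ask 99≤114, start delay 2≤16, experience 11≥7).
S9: dominated by S1 (interview score 8.9≥6.1, salary ask 99≤198, start delay 2≤8, experience 11≥10).

S1, S4, S6, S7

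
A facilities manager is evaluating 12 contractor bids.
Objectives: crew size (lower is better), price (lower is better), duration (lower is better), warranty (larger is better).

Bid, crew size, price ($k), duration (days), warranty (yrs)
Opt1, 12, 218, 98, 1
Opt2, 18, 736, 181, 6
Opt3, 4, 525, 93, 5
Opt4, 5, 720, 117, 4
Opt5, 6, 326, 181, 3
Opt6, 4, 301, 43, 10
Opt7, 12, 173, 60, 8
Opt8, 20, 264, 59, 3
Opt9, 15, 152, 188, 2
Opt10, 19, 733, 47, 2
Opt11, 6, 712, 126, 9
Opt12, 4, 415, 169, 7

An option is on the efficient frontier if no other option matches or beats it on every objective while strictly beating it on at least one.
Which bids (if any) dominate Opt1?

Opt7

Opt7: crew size 12≤12, price 173≤218, duration 60≤98, warranty 8≥1 — dominates Opt1.
Others (Opt2, Opt3, Opt4, Opt5, Opt6, Opt8, Opt9, Opt10, Opt11, Opt12) are each worse than Opt1 on at least one objective.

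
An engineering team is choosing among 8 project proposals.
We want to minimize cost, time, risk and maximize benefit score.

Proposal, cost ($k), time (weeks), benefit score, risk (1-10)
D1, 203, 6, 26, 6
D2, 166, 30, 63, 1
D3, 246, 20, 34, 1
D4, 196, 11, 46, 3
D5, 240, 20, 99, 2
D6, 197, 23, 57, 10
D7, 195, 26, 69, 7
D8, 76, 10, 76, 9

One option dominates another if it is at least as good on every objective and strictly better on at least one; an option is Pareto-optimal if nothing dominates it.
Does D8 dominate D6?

D8 vs D6: cost 76≤197, time 10≤23, benefit score 76≥57, risk 9≤10 — D8 is at least as good on every objective with at least one strict improvement.

Yes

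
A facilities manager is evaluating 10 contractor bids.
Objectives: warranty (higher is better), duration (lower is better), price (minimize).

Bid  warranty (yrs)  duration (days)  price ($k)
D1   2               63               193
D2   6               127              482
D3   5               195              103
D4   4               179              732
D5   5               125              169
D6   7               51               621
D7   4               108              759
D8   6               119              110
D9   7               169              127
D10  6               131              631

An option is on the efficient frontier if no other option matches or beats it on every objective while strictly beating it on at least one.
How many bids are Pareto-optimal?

D1: not dominated.
D2: dominated by D8 (warranty 6≥6, duration 119≤127, price 110≤482).
D3: not dominated (best price).
D4: dominated by D2 (warranty 6≥4, duration 127≤179, price 482≤732).
D5: dominated by D8 (warranty 6≥5, duration 119≤125, price 110≤169).
D6: not dominated (best duration).
D7: dominated by D6 (warranty 7≥4, duration 51≤108, price 621≤759).
D8: not dominated.
D9: not dominated.
D10: dominated by D2 (warranty 6≥6, duration 127≤131, price 482≤631).
Pareto-optimal: D1, D3, D6, D8, D9 → 5.

5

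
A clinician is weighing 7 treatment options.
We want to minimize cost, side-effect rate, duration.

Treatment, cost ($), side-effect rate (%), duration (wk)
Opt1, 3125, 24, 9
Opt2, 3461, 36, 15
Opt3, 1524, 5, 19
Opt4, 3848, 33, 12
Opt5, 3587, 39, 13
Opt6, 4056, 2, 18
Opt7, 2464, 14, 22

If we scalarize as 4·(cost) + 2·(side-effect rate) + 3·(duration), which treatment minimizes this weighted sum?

Opt1: 4·3125 + 2·24 + 3·9 = 12575
Opt2: 4·3461 + 2·36 + 3·15 = 13961
Opt3: 4·1524 + 2·5 + 3·19 = 6163
Opt4: 4·3848 + 2·33 + 3·12 = 15494
Opt5: 4·3587 + 2·39 + 3·13 = 14465
Opt6: 4·4056 + 2·2 + 3·18 = 16282
Opt7: 4·2464 + 2·14 + 3·22 = 9950
Lowest: Opt3 at 6163.

Opt3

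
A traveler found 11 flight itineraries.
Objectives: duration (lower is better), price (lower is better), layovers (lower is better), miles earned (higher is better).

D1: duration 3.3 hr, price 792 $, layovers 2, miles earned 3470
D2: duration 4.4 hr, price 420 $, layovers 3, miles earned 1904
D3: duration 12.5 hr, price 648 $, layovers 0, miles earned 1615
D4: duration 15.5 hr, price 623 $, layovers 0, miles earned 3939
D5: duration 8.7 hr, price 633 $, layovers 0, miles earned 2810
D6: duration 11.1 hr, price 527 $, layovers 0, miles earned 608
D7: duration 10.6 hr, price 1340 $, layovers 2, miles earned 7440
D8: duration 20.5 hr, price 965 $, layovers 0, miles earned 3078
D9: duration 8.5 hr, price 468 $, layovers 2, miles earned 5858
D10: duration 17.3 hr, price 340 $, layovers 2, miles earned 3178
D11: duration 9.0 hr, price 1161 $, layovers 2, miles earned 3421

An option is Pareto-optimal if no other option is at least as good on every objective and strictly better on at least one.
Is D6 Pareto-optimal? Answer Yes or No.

Yes

D1: worse on price (792 vs 527).
D2: worse on layovers (3 vs 0).
D3: worse on duration (12.5 vs 11.1).
D4: worse on duration (15.5 vs 11.1).
D5: worse on price (633 vs 527).
D7: worse on price (1340 vs 527).
D8: worse on duration (20.5 vs 11.1).
D9: worse on layovers (2 vs 0).
D10: worse on duration (17.3 vs 11.1).
D11: worse on price (1161 vs 527).
No option is at least as good as D6 on every objective and strictly better on one.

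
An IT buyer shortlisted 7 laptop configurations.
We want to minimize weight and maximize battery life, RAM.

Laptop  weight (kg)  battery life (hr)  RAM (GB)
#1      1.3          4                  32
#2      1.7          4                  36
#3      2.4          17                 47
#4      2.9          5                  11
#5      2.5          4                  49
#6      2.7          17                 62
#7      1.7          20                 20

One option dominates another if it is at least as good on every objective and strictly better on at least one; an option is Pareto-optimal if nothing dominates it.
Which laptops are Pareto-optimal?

#1, #2, #3, #5, #6, #7

#1: not dominated (best weight).
#2: not dominated.
#3: not dominated.
#4: dominated by #3 (weight 2.4≤2.9, battery life 17≥5, RAM 47≥11).
#5: not dominated.
#6: not dominated (best RAM).
#7: not dominated (best battery life).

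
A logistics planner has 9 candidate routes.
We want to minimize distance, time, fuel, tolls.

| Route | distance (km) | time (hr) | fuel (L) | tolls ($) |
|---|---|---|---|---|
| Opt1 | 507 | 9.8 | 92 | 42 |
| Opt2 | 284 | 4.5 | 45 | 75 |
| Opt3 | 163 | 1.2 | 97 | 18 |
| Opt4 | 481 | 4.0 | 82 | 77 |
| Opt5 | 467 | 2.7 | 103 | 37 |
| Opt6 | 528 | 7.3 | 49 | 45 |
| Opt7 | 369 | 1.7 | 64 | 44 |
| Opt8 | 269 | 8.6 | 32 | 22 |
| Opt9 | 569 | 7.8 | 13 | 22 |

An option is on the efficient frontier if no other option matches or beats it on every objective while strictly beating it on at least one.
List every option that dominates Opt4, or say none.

Opt7: distance 369≤481, time 1.7≤4.0, fuel 64≤82, tolls 44≤77 — dominates Opt4.
Others (Opt1, Opt2, Opt3, Opt5, Opt6, Opt8, Opt9) are each worse than Opt4 on at least one objective.

Opt7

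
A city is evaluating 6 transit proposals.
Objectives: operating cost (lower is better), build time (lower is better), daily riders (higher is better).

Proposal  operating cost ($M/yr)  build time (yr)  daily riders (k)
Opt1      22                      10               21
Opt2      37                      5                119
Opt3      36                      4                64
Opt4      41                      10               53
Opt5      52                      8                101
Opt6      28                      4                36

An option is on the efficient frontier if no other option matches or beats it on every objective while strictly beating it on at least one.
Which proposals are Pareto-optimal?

Opt1, Opt2, Opt3, Opt6

Opt1: not dominated (best operating cost).
Opt2: not dominated (best daily riders).
Opt3: not dominated.
Opt4: dominated by Opt2 (operating cost 37≤41, build time 5≤10, daily riders 119≥53).
Opt5: dominated by Opt2 (operating cost 37≤52, build time 5≤8, daily riders 119≥101).
Opt6: not dominated.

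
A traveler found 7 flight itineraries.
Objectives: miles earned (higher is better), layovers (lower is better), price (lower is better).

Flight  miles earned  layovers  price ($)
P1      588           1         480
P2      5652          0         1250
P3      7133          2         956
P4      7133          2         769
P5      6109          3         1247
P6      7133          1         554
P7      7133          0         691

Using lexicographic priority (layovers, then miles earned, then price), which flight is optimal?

First minimize layovers: best is 0, kept {P2, P7}.
Then maximize miles earned: best is 7133, kept {P7}.

P7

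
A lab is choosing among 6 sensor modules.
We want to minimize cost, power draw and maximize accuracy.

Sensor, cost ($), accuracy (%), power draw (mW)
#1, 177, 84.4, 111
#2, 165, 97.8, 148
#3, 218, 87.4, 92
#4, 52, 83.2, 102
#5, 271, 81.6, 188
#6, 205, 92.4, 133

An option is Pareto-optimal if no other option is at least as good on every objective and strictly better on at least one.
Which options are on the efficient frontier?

#1: not dominated.
#2: not dominated (best accuracy).
#3: not dominated (best power draw).
#4: not dominated (best cost).
#5: dominated by #1 (cost 177≤271, accuracy 84.4≥81.6, power draw 111≤188).
#6: not dominated.

#1, #2, #3, #4, #6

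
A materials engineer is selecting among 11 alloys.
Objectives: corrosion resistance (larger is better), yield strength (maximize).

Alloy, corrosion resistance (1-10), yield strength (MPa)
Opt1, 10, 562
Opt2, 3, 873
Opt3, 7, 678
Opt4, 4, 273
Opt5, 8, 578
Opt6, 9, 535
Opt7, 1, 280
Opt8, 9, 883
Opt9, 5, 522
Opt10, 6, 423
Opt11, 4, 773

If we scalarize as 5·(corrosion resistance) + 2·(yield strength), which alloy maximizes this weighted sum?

Opt1: 5·10 + 2·562 = 1174
Opt2: 5·3 + 2·873 = 1761
Opt3: 5·7 + 2·678 = 1391
Opt4: 5·4 + 2·273 = 566
Opt5: 5·8 + 2·578 = 1196
Opt6: 5·9 + 2·535 = 1115
Opt7: 5·1 + 2·280 = 565
Opt8: 5·9 + 2·883 = 1811
Opt9: 5·5 + 2·522 = 1069
Opt10: 5·6 + 2·423 = 876
Opt11: 5·4 + 2·773 = 1566
Highest: Opt8 at 1811.

Opt8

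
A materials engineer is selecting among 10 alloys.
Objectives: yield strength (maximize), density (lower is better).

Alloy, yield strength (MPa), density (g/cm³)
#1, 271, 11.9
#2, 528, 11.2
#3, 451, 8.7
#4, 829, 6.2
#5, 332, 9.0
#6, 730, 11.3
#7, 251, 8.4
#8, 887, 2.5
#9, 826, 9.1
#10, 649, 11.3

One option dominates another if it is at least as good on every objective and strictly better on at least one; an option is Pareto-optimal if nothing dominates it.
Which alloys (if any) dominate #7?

#4: yield strength 829≥251, density 6.2≤8.4 — dominates #7.
#8: yield strength 887≥251, density 2.5≤8.4 — dominates #7.
Others (#1, #2, #3, #5, #6, #9, #10) are each worse than #7 on at least one objective.

#4, #8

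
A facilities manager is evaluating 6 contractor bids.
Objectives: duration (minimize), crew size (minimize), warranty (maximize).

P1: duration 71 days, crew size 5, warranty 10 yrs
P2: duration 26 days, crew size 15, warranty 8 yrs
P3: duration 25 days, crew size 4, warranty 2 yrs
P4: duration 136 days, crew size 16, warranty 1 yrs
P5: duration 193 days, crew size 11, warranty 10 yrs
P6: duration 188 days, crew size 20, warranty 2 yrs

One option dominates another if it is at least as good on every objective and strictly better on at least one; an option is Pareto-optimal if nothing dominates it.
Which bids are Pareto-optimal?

P1: not dominated.
P2: not dominated.
P3: not dominated (best duration).
P4: dominated by P1 (duration 71≤136, crew size 5≤16, warranty 10≥1).
P5: dominated by P1 (duration 71≤193, crew size 5≤11, warranty 10≥10).
P6: dominated by P1 (duration 71≤188, crew size 5≤20, warranty 10≥2).

P1, P2, P3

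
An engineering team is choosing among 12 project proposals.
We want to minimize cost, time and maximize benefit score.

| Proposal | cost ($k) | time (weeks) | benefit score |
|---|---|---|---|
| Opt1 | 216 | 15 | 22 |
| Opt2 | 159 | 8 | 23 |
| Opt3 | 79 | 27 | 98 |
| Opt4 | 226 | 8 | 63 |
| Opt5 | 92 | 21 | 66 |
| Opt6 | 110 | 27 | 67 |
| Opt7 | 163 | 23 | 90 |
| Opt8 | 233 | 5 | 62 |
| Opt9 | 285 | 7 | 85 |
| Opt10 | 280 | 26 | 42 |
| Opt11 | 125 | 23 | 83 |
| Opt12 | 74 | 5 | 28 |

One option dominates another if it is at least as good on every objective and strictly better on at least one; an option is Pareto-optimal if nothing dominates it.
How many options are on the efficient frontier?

Opt1: dominated by Opt2 (cost 159≤216, time 8≤15, benefit score 23≥22).
Opt2: dominated by Opt12 (cost 74≤159, time 5≤8, benefit score 28≥23).
Opt3: not dominated (best benefit score).
Opt4: not dominated.
Opt5: not dominated.
Opt6: dominated by Opt3 (cost 79≤110, time 27≤27, benefit score 98≥67).
Opt7: not dominated.
Opt8: not dominated.
Opt9: not dominated.
Opt10: dominated by Opt4 (cost 226≤280, time 8≤26, benefit score 63≥42).
Opt11: not dominated.
Opt12: not dominated (best cost).
Pareto-optimal: Opt3, Opt4, Opt5, Opt7, Opt8, Opt9, Opt11, Opt12 → 8.

8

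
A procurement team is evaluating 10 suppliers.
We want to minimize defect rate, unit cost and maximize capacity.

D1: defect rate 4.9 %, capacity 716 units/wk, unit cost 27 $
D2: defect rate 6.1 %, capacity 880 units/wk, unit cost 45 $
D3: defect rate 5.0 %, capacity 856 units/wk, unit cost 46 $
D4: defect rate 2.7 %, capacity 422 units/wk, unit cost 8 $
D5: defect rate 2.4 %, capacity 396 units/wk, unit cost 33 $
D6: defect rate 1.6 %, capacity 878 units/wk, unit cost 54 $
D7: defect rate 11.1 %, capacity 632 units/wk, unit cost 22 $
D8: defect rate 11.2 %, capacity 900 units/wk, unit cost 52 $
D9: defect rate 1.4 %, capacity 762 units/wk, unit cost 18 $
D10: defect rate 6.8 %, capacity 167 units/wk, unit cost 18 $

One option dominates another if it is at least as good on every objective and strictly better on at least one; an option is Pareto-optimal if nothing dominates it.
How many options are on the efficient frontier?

6

D1: dominated by D9 (defect rate 1.4≤4.9, capacity 762≥716, unit cost 18≤27).
D2: not dominated.
D3: not dominated.
D4: not dominated (best unit cost).
D5: dominated by D9 (defect rate 1.4≤2.4, capacity 762≥396, unit cost 18≤33).
D6: not dominated.
D7: dominated by D9 (defect rate 1.4≤11.1, capacity 762≥632, unit cost 18≤22).
D8: not dominated (best capacity).
D9: not dominated (best defect rate).
D10: dominated by D4 (defect rate 2.7≤6.8, capacity 422≥167, unit cost 8≤18).
Pareto-optimal: D2, D3, D4, D6, D8, D9 → 6.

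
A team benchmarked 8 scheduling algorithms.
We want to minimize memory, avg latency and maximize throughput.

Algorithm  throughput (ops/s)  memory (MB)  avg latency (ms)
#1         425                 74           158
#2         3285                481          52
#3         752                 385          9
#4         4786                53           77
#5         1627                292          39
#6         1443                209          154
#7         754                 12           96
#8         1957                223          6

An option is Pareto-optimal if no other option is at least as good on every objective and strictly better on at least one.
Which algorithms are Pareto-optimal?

#1: dominated by #4 (throughput 4786≥425, memory 53≤74, avg latency 77≤158).
#2: not dominated.
#3: dominated by #8 (throughput 1957≥752, memory 223≤385, avg latency 6≤9).
#4: not dominated (best throughput).
#5: dominated by #8 (throughput 1957≥1627, memory 223≤292, avg latency 6≤39).
#6: dominated by #4 (throughput 4786≥1443, memory 53≤209, avg latency 77≤154).
#7: not dominated (best memory).
#8: not dominated (best avg latency).

#2, #4, #7, #8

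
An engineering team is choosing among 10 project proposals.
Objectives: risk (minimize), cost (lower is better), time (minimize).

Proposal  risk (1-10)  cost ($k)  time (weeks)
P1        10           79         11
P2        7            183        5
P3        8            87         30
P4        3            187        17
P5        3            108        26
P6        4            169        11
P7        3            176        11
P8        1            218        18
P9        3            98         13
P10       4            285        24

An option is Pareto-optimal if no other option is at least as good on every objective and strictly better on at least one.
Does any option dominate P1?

No

P2: worse on cost (183 vs 79).
P3: worse on cost (87 vs 79).
P4: worse on cost (187 vs 79).
P5: worse on cost (108 vs 79).
P6: worse on cost (169 vs 79).
P7: worse on cost (176 vs 79).
P8: worse on cost (218 vs 79).
P9: worse on cost (98 vs 79).
P10: worse on cost (285 vs 79).
No option is at least as good as P1 on every objective and strictly better on one.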